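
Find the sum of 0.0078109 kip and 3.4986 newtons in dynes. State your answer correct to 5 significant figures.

0.0078109 kip = 3.47446e+6 dyn and 3.4986 N = 349860 dyn.
3.47446e+6 + 349860 ≈ 3.8243e+6 dyn.

3.8243e+6 dyn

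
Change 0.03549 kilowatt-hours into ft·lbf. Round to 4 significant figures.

94230 ft·lbf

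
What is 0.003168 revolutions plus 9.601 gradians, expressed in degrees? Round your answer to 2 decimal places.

0.003168 rev = 1.14048 ° and 9.601 grad = 8.64090 °.
1.14048 + 8.64090 ≈ 9.78 °.

9.78 °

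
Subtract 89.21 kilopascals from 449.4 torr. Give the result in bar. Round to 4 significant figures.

-0.2929 bar

449.4 torr = 0.599151 bar and 89.21 kPa = 0.892100 bar.
0.599151 − 0.892100 ≈ -0.2929 bar.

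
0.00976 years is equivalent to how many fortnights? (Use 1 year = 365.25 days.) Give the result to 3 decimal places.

0.255 fortnight

1 year = 26.0893 fortnight.
So 0.00976 × 26.0893 ≈ 0.255 fortnight.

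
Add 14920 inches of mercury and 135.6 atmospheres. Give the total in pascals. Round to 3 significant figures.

14920 inHg = 5.05249e+7 Pa and 135.6 atm = 1.37397e+7 Pa.
5.05249e+7 + 1.37397e+7 ≈ 6.43e+7 Pa.

6.43e+7 pascals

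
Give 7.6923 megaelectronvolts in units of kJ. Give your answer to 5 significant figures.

1.2324e-15 kJ

1 megaelectronvolt = 1.60218e-16 kJ.
Then 7.6923 × 1.60218e-16 ≈ 1.2324e-15 kJ.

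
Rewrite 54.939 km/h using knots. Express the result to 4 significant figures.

29.66 kn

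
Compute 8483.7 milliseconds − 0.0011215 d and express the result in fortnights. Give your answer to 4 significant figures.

-7.309e-5 fortnights

8483.7 ms = 7.01364e-6 fortnight and 0.0011215 d = 8.01071e-5 fortnight.
7.01364e-6 − 8.01071e-5 ≈ -7.309e-5 fortnight.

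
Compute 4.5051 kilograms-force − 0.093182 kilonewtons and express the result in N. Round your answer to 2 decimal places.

4.5051 kgf = 44.1799 N and 0.093182 kN = 93.1820 N.
44.1799 − 93.1820 ≈ -49.00 N.

-49.00 N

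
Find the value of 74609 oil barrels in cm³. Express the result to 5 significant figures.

1.1862 × 10^10 cm³

1 oil barrel = 158987 cm³.
So 74609 × 158987 ≈ 1.1862 × 10^10 cm³.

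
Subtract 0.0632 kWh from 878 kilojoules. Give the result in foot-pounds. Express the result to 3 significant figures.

480000 ft·lbf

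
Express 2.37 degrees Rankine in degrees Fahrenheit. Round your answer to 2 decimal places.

°R = °F + 459.67.
Applying the formula gives -457.30 °F.

-457.30 degrees Fahrenheit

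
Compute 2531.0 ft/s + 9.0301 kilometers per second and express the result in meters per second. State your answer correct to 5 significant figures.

2531.0 ft/s = 771.449 m/s and 9.0301 km/s = 9030.10 m/s.
771.449 + 9030.10 ≈ 9801.5 m/s.

9801.5 m/s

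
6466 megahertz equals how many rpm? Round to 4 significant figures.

1 megahertz = 6.00000 × 10^7 revolutions per minute.
So 6466 × 6.00000 × 10^7 ≈ 3.880 × 10^11 rpm.

3.880 × 10^11 rpm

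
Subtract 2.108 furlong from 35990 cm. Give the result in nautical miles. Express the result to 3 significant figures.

-0.0346 nmi

35990 cm = 0.194330 nmi and 2.108 furlong = 0.228975 nmi.
0.194330 − 0.228975 ≈ -0.0346 nmi.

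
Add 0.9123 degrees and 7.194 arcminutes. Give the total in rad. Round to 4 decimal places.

0.9123 ° = 0.0159226 rad and 7.194 arcmin = 0.00209265 rad.
0.0159226 + 0.00209265 ≈ 0.0180 rad.

0.0180 radians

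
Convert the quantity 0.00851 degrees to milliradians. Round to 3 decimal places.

0.149 milliradians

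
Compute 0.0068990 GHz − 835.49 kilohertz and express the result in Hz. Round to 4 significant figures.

6.064 × 10^6 Hz

0.0068990 GHz = 6.89900 × 10^6 Hz and 835.49 kHz = 835490 Hz.
6.89900 × 10^6 − 835490 ≈ 6.064 × 10^6 Hz.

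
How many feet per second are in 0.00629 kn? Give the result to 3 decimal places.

0.011 ft/s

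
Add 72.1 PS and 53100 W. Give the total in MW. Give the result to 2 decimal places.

0.11 MW

72.1 PS = 0.0530295 MW and 53100 W = 0.0531000 MW.
0.0530295 + 0.0531000 ≈ 0.11 MW.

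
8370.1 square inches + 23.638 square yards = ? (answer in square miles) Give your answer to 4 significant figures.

9.716e-6 mi²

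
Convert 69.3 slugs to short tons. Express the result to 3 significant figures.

1.11 short ton

1 slug = 0.0160870 short ton.
Thus 69.3 × 0.0160870 ≈ 1.11 short ton.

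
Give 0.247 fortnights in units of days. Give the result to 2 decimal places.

3.46 days

1 fortnight = 14.0000 d.
Thus 0.247 × 14.0000 ≈ 3.46 d.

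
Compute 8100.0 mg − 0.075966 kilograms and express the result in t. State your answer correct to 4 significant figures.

8100.0 mg = 8.10000e-6 t and 0.075966 kg = 7.59660e-5 t.
8.10000e-6 − 7.59660e-5 ≈ -6.787e-5 t.

-6.787e-5 t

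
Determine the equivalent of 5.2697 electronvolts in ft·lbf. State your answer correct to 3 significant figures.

1 eV = 1.18170 × 10^-19 foot-pounds.
So 5.2697 × 1.18170 × 10^-19 ≈ 6.23 × 10^-19 ft·lbf.

6.23 × 10^-19 ft·lbf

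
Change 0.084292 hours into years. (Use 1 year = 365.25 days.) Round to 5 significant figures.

9.6158e-6 yr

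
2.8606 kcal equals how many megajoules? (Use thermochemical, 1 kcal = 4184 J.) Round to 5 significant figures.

1 kilocalorie = 0.00418400 MJ.
Thus 2.8606 × 0.00418400 ≈ 0.011969 MJ.

0.011969 MJ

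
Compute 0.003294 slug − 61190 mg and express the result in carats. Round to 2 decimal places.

0.003294 slug = 240.362 ct and 61190 mg = 305.950 ct.
240.362 − 305.950 ≈ -65.59 ct.

-65.59 ct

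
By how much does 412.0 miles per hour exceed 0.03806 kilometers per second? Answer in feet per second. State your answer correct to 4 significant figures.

412.0 mph = 604.267 ft/s and 0.03806 km/s = 124.869 ft/s.
604.267 − 124.869 ≈ 479.4 ft/s.

479.4 feet per second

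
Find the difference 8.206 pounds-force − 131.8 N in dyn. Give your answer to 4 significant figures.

-9.530 × 10^6 dyn

8.206 lbf = 3.65021 × 10^6 dyn and 131.8 N = 1.31800 × 10^7 dyn.
3.65021 × 10^6 − 1.31800 × 10^7 ≈ -9.530 × 10^6 dyn.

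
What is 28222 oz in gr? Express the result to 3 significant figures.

1.23 × 10^7 grains

1 oz = 437.500 gr.
Thus 28222 × 437.500 ≈ 1.23 × 10^7 gr.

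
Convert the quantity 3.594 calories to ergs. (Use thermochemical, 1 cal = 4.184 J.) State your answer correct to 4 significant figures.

1 calorie = 4.18400e+7 erg.
Then 3.594 × 4.18400e+7 ≈ 1.504e+8 erg.

1.504e+8 erg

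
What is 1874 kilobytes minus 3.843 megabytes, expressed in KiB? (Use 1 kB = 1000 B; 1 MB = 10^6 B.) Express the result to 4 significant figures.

1874 kB = 1830.08 KiB and 3.843 MB = 3752.93 KiB.
1830.08 − 3752.93 ≈ -1923 KiB.

-1923 KiB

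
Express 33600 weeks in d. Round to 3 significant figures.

1 wk = 7.00000 d.
33600 × 7.00000 ≈ 235000 d.

235000 days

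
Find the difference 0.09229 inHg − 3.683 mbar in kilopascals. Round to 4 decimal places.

0.09229 inHg = 0.312530 kPa and 3.683 mbar = 0.368300 kPa.
0.312530 − 0.368300 ≈ -0.0558 kPa.

-0.0558 kPa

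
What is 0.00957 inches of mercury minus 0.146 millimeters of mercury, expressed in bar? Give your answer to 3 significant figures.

0.00957 inHg = 0.000324077 bar and 0.146 mmHg = 0.000194651 bar.
0.000324077 − 0.000194651 ≈ 0.000129 bar.

0.000129 bar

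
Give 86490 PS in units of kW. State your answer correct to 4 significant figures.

1 metric horsepower = 0.735499 kW.
So 86490 × 0.735499 ≈ 63610 kW.

63610 kW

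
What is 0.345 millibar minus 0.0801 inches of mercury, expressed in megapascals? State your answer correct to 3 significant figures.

-0.000237 MPa

0.345 mbar = 3.45000e-5 MPa and 0.0801 inHg = 0.000271250 MPa.
3.45000e-5 − 0.000271250 ≈ -0.000237 MPa.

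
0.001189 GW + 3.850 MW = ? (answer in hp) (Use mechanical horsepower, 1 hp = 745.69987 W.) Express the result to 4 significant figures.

6757 hp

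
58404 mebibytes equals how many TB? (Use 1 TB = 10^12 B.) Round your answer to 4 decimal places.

1 MiB = 1.04858 × 10^-6 terabytes.
So 58404 × 1.04858 × 10^-6 ≈ 0.0612 TB.

0.0612 terabytes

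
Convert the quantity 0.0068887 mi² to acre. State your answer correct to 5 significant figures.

4.4088 acre

1 mi² = 640.000 acre.
Then 0.0068887 × 640.000 ≈ 4.4088 acre.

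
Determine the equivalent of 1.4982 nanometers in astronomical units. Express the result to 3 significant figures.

1.00 × 10^-20 au

1 nanometer = 6.68459 × 10^-21 astronomical units.
1.4982 × 6.68459 × 10^-21 ≈ 1.00 × 10^-20 au.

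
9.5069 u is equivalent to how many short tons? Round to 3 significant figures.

1 u = 1.83043 × 10^-30 short ton.
Thus 9.5069 × 1.83043 × 10^-30 ≈ 1.74 × 10^-29 short ton.

1.74 × 10^-29 short ton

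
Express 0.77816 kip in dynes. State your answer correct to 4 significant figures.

3.461 × 10^8 dyn

1 kip = 4.44822 × 10^8 dynes.
Then 0.77816 × 4.44822 × 10^8 ≈ 3.461 × 10^8 dyn.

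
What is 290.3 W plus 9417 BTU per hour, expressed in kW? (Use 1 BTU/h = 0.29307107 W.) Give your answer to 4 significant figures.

3.050 kilowatts

290.3 W = 0.290300 kW and 9417 BTU/h = 2.75985 kW.
0.290300 + 2.75985 ≈ 3.050 kW.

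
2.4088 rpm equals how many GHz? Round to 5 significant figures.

4.0147 × 10^-11 GHz

1 revolution per minute = 1.66667 × 10^-11 gigahertz.
So 2.4088 × 1.66667 × 10^-11 ≈ 4.0147 × 10^-11 GHz.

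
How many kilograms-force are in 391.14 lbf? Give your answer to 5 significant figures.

1 pound-force = 0.453592 kilograms-force.
Then 391.14 × 0.453592 ≈ 177.42 kgf.

177.42 kgf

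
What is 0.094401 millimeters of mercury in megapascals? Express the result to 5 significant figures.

1 mmHg = 0.000133322 megapascals.
0.094401 × 0.000133322 ≈ 1.2586e-5 MPa.

1.2586e-5 MPa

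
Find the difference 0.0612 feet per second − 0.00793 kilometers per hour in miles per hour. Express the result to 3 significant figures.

0.0368 mph

0.0612 ft/s = 0.0417273 mph and 0.00793 km/h = 0.00492747 mph.
0.0417273 − 0.00492747 ≈ 0.0368 mph.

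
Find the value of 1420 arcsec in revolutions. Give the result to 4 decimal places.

0.0011 rev

1 arcsecond = 7.71605 × 10^-7 revolutions.
Thus 1420 × 7.71605 × 10^-7 ≈ 0.0011 rev.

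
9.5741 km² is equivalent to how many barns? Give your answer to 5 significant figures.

1 square kilometer = 1.00000e+34 barn.
Thus 9.5741 × 1.00000e+34 ≈ 9.5741e+34 barn.

9.5741e+34 barns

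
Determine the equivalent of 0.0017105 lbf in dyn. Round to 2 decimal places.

760.87 dyn

1 lbf = 444822 dyn.
Then 0.0017105 × 444822 ≈ 760.87 dyn.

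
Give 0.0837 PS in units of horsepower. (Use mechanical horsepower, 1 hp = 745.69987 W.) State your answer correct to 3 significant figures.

0.0826 hp

1 PS = 0.986320 hp.
Thus 0.0837 × 0.986320 ≈ 0.0826 hp.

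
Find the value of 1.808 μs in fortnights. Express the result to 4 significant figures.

1 microsecond = 8.26720e-13 fortnights.
Then 1.808 × 8.26720e-13 ≈ 1.495e-12 fortnight.

1.495e-12 fortnights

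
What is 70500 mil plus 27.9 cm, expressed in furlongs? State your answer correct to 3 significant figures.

70500 mil = 0.00890152 furlong and 27.9 cm = 0.00138690 furlong.
0.00890152 + 0.00138690 ≈ 0.0103 furlong.

0.0103 furlong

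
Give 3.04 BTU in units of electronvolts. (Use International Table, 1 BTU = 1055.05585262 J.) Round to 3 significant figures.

1 British thermal unit = 6.58514 × 10^21 electronvolts.
3.04 × 6.58514 × 10^21 ≈ 2.00 × 10^22 eV.

2.00 × 10^22 eV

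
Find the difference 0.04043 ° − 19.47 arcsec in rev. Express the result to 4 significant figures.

9.728 × 10^-5 rev

0.04043 ° = 0.000112306 rev and 19.47 arcsec = 1.50231 × 10^-5 rev.
0.000112306 − 1.50231 × 10^-5 ≈ 9.728 × 10^-5 rev.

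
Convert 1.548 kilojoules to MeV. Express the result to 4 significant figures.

9.662e+15 megaelectronvolts

1 kilojoule = 6.24151e+15 MeV.
Thus 1.548 × 6.24151e+15 ≈ 9.662e+15 MeV.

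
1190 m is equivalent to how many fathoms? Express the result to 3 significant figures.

651 fathoms

1 meter = 0.546807 fathom.
1190 × 0.546807 ≈ 651 fathom.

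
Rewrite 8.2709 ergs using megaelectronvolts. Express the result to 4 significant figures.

1 erg = 624151 MeV.
Then 8.2709 × 624151 ≈ 5.162 × 10^6 MeV.

5.162 × 10^6 MeV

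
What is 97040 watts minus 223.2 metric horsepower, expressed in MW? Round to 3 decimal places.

97040 W = 0.0970400 MW and 223.2 PS = 0.164163 MW.
0.0970400 − 0.164163 ≈ -0.067 MW.

-0.067 MW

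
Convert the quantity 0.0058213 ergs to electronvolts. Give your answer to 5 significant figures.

1 erg = 6.24151e+11 eV.
0.0058213 × 6.24151e+11 ≈ 3.6334e+9 eV.

3.6334e+9 eV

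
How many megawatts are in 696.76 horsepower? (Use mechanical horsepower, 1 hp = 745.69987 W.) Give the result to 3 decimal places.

1 horsepower = 0.000745700 MW.
So 696.76 × 0.000745700 ≈ 0.520 MW.

0.520 megawatts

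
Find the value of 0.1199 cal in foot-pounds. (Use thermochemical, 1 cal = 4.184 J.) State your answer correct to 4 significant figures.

0.3700 foot-pounds

1 calorie = 3.08596 foot-pounds.
Then 0.1199 × 3.08596 ≈ 0.3700 ft·lbf.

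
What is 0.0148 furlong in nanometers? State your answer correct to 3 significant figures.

1 furlong = 2.01168e+11 nm.
Thus 0.0148 × 2.01168e+11 ≈ 2.98e+9 nm.

2.98e+9 nm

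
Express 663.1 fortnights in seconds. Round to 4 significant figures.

8.021e+8 seconds

1 fortnight = 1.20960e+6 s.
Then 663.1 × 1.20960e+6 ≈ 8.021e+8 s.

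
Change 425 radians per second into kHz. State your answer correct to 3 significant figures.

0.0676 kHz

1 rad/s = 0.000159155 kHz.
Thus 425 × 0.000159155 ≈ 0.0676 kHz.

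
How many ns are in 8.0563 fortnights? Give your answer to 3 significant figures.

9.74e+15 ns

1 fortnight = 1.20960e+15 nanoseconds.
Thus 8.0563 × 1.20960e+15 ≈ 9.74e+15 ns.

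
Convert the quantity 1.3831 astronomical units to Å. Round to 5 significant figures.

2.0691 × 10^21 angstroms

1 astronomical unit = 1.49598 × 10^21 Å.
So 1.3831 × 1.49598 × 10^21 ≈ 2.0691 × 10^21 Å.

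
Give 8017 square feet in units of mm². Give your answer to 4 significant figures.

7.448 × 10^8 mm²

1 square foot = 92903.0 square millimeters.
Thus 8017 × 92903.0 ≈ 7.448 × 10^8 mm².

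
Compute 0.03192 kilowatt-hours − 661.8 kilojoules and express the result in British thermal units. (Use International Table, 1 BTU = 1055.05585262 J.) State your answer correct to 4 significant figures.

-518.3 British thermal units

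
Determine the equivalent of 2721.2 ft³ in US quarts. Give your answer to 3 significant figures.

81400 US qt

1 ft³ = 29.9221 US qt.
Thus 2721.2 × 29.9221 ≈ 81400 US qt.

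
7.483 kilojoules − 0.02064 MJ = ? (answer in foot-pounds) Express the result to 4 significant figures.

-9704 ft·lbf

7.483 kJ = 5519.18 ft·lbf and 0.02064 MJ = 15223.3 ft·lbf.
5519.18 − 15223.3 ≈ -9704 ft·lbf.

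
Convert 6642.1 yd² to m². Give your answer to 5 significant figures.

1 square yard = 0.836127 square meters.
So 6642.1 × 0.836127 ≈ 5553.6 m².

5553.6 square meters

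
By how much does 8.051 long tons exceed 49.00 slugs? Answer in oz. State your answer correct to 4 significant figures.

8.051 long ton = 288548 oz and 49.00 slug = 25224.5 oz.
288548 − 25224.5 ≈ 263300 oz.

263300 ounces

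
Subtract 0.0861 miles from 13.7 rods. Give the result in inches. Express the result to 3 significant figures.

-2740 in

13.7 rod = 2712.60 in and 0.0861 mi = 5455.30 in.
2712.60 − 5455.30 ≈ -2740 in.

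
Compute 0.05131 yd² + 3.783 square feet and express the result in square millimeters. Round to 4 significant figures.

394400 square millimeters

0.05131 yd² = 42901.7 mm² and 3.783 ft² = 351452 mm².
42901.7 + 351452 ≈ 394400 mm².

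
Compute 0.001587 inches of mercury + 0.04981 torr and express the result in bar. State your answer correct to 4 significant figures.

0.001587 inHg = 5.37420e-5 bar and 0.04981 torr = 6.64079e-5 bar.
5.37420e-5 + 6.64079e-5 ≈ 0.0001201 bar.

0.0001201 bar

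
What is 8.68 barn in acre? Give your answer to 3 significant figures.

2.14 × 10^-31 acres

1 barn = 2.47105 × 10^-32 acres.
Then 8.68 × 2.47105 × 10^-32 ≈ 2.14 × 10^-31 acre.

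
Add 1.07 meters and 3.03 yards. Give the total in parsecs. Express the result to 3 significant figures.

1.07 m = 3.46763e-17 pc and 3.03 yd = 8.97901e-17 pc.
3.46763e-17 + 8.97901e-17 ≈ 1.24e-16 pc.

1.24e-16 parsecs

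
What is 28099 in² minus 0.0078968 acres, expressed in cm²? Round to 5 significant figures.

-138290 square centimeters

28099 in² = 181284 cm² and 0.0078968 acre = 319572 cm².
181284 − 319572 ≈ -138290 cm².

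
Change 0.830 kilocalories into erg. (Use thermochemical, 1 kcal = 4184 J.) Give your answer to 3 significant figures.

1 kcal = 4.18400 × 10^10 ergs.
Thus 0.830 × 4.18400 × 10^10 ≈ 3.47 × 10^10 erg.

3.47 × 10^10 ergs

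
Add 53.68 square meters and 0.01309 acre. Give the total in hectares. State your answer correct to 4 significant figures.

0.01067 hectares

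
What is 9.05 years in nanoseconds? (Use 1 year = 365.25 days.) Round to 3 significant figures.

2.86e+17 nanoseconds

1 year = 3.15576e+16 nanoseconds.
So 9.05 × 3.15576e+16 ≈ 2.86e+17 ns.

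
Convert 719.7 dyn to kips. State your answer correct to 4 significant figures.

1 dyn = 2.24809 × 10^-9 kip.
Then 719.7 × 2.24809 × 10^-9 ≈ 1.618 × 10^-6 kip.

1.618 × 10^-6 kip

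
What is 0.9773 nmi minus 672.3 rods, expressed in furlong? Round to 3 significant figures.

0.9773 nmi = 8.99725 furlong and 672.3 rod = 16.8075 furlong.
8.99725 − 16.8075 ≈ -7.81 furlong.

-7.81 furlongs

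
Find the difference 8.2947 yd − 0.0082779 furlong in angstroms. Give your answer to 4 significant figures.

5.919 × 10^10 angstroms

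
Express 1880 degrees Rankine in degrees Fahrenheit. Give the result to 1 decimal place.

1420.3 degrees Fahrenheit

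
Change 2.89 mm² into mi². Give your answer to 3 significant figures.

1 square millimeter = 3.86102e-13 square miles.
So 2.89 × 3.86102e-13 ≈ 1.12e-12 mi².

1.12e-12 square miles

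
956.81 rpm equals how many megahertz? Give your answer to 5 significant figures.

1.5947 × 10^-5 MHz

1 revolution per minute = 1.66667 × 10^-8 megahertz.
Thus 956.81 × 1.66667 × 10^-8 ≈ 1.5947 × 10^-5 MHz.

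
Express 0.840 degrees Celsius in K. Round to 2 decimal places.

273.99 K

K = °C + 273.15.
Applying the formula gives 273.99 K.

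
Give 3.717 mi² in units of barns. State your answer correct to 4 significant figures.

9.627 × 10^34 barn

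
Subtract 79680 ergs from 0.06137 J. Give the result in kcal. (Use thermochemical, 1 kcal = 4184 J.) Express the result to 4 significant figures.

1.276e-5 kcal

0.06137 J = 1.46678e-5 kcal and 79680 erg = 1.90440e-6 kcal.
1.46678e-5 − 1.90440e-6 ≈ 1.276e-5 kcal.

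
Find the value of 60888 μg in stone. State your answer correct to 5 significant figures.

9.5882e-6 stone

1 μg = 1.57473e-10 st.
Then 60888 × 1.57473e-10 ≈ 9.5882e-6 st.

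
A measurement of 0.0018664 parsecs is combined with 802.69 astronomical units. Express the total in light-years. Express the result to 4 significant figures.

0.0018664 pc = 0.00608738 ly and 802.69 au = 0.0126925 ly.
0.00608738 + 0.0126925 ≈ 0.01878 ly.

0.01878 ly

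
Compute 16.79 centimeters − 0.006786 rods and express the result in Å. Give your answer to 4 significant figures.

1.338 × 10^9 Å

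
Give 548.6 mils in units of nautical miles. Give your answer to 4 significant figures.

7.524 × 10^-6 nautical miles

1 mil = 1.37149 × 10^-8 nmi.
So 548.6 × 1.37149 × 10^-8 ≈ 7.524 × 10^-6 nmi.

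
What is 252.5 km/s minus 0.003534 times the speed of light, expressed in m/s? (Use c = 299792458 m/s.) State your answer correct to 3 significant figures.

252.5 km/s = 252500 m/s and 0.003534 c = 1.05947 × 10^6 m/s.
252500 − 1.05947 × 10^6 ≈ -807000 m/s.

-807000 m/s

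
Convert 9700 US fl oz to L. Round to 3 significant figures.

287 L

1 US fl oz = 0.0295735 liters.
9700 × 0.0295735 ≈ 287 L.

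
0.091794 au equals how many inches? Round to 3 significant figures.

1 astronomical unit = 5.88968 × 10^12 inches.
So 0.091794 × 5.88968 × 10^12 ≈ 5.41 × 10^11 in.

5.41 × 10^11 in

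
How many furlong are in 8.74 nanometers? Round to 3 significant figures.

1 nanometer = 4.97097 × 10^-12 furlongs.
Thus 8.74 × 4.97097 × 10^-12 ≈ 4.34 × 10^-11 furlong.

4.34 × 10^-11 furlong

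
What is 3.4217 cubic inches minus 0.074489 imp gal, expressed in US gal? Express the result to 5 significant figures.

3.4217 in³ = 0.0148126 US gal and 0.074489 imp gal = 0.0894576 US gal.
0.0148126 − 0.0894576 ≈ -0.074645 US gal.

-0.074645 US gallons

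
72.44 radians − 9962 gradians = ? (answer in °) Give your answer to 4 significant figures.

-4815 °

72.44 rad = 4150.51 ° and 9962 grad = 8965.80 °.
4150.51 − 8965.80 ≈ -4815 °.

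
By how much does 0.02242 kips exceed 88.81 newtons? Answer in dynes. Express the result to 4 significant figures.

0.02242 kip = 9.97291 × 10^6 dyn and 88.81 N = 8.88100 × 10^6 dyn.
9.97291 × 10^6 − 8.88100 × 10^6 ≈ 1.092 × 10^6 dyn.

1.092 × 10^6 dyn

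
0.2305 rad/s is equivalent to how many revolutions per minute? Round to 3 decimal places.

1 radian per second = 9.54930 rpm.
Then 0.2305 × 9.54930 ≈ 2.201 rpm.

2.201 rpm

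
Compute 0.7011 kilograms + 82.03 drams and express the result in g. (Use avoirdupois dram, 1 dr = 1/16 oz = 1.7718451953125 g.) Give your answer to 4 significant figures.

0.7011 kg = 701.100 g and 82.03 dr = 145.344 g.
701.100 + 145.344 ≈ 846.4 g.

846.4 g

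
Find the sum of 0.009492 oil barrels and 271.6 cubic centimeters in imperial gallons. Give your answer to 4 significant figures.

0.009492 bbl = 0.331957 imp gal and 271.6 cm³ = 0.0597436 imp gal.
0.331957 + 0.0597436 ≈ 0.3917 imp gal.

0.3917 imperial gallons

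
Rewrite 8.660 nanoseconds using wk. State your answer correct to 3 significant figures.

1.43 × 10^-14 wk

1 ns = 1.65344 × 10^-15 weeks.
8.660 × 1.65344 × 10^-15 ≈ 1.43 × 10^-14 wk.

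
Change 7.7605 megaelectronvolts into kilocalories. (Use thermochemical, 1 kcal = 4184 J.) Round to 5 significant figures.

2.9717e-16 kcal

1 MeV = 3.82929e-17 kilocalories.
7.7605 × 3.82929e-17 ≈ 2.9717e-16 kcal.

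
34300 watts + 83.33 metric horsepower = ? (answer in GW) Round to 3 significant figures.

34300 W = 3.43000 × 10^-5 GW and 83.33 PS = 6.12891 × 10^-5 GW.
3.43000 × 10^-5 + 6.12891 × 10^-5 ≈ 9.56 × 10^-5 GW.

9.56 × 10^-5 GW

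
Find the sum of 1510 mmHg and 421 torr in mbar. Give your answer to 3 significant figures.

1510 mmHg = 2013.17 mbar and 421 torr = 561.287 mbar.
2013.17 + 561.287 ≈ 2570 mbar.

2570 millibar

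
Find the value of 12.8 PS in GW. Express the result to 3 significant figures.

1 metric horsepower = 7.35499 × 10^-7 GW.
12.8 × 7.35499 × 10^-7 ≈ 9.41 × 10^-6 GW.

9.41 × 10^-6 GW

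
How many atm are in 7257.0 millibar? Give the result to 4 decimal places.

7.1621 atmospheres

1 millibar = 0.000986923 atm.
Thus 7257.0 × 0.000986923 ≈ 7.1621 atm.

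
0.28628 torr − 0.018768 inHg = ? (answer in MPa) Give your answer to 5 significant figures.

-2.5388 × 10^-5 MPa

0.28628 torr = 3.81675 × 10^-5 MPa and 0.018768 inHg = 6.35557 × 10^-5 MPa.
3.81675 × 10^-5 − 6.35557 × 10^-5 ≈ -2.5388 × 10^-5 MPa.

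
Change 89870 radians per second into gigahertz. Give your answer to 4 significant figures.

1.430e-5 GHz

1 radian per second = 1.59155e-10 GHz.
Thus 89870 × 1.59155e-10 ≈ 1.430e-5 GHz.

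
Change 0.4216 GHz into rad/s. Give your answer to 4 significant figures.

2.649e+9 rad/s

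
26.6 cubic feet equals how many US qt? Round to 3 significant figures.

1 cubic foot = 29.9221 US qt.
So 26.6 × 29.9221 ≈ 796 US qt.

796 US qt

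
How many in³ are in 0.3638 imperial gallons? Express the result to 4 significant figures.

100.9 cubic inches

1 imp gal = 277.419 in³.
Then 0.3638 × 277.419 ≈ 100.9 in³.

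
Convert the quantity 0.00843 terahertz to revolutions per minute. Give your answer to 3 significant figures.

5.06 × 10^11 revolutions per minute

1 terahertz = 6.00000 × 10^13 rpm.
Thus 0.00843 × 6.00000 × 10^13 ≈ 5.06 × 10^11 rpm.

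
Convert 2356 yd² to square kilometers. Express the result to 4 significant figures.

1 square yard = 8.36127 × 10^-7 km².
So 2356 × 8.36127 × 10^-7 ≈ 0.001970 km².

0.001970 km²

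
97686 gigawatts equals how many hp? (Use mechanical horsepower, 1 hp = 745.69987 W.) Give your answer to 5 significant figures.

1.3100 × 10^11 hp

1 gigawatt = 1.34102 × 10^6 horsepower.
97686 × 1.34102 × 10^6 ≈ 1.3100 × 10^11 hp.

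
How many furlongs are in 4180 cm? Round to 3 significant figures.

1 cm = 4.97097e-5 furlong.
Thus 4180 × 4.97097e-5 ≈ 0.208 furlong.

0.208 furlongs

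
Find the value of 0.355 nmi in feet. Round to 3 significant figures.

2160 ft

1 nautical mile = 6076.12 ft.
Thus 0.355 × 6076.12 ≈ 2160 ft.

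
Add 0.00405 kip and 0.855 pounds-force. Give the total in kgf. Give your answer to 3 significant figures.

0.00405 kip = 1.83705 kgf and 0.855 lbf = 0.387821 kgf.
1.83705 + 0.387821 ≈ 2.22 kgf.

2.22 kgf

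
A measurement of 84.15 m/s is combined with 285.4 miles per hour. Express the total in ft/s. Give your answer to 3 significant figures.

84.15 m/s = 276.083 ft/s and 285.4 mph = 418.587 ft/s.
276.083 + 418.587 ≈ 695 ft/s.

695 ft/s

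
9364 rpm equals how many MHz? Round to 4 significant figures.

0.0001561 MHz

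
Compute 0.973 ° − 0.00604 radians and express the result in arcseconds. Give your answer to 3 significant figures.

2260 arcseconds

0.973 ° = 3502.80 arcsec and 0.00604 rad = 1245.84 arcsec.
3502.80 − 1245.84 ≈ 2260 arcsec.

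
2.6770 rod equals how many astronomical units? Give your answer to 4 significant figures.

9.000 × 10^-11 au

1 rod = 3.36181 × 10^-11 au.
Thus 2.6770 × 3.36181 × 10^-11 ≈ 9.000 × 10^-11 au.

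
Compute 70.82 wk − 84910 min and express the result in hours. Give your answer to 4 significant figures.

10480 h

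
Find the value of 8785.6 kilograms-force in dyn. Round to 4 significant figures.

8.616e+9 dynes

1 kgf = 980665 dynes.
So 8785.6 × 980665 ≈ 8.616e+9 dyn.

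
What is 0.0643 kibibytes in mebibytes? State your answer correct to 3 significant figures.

1 KiB = 0.0009765625 MiB.
Then 0.0643 × 0.0009765625 ≈ 6.28e-5 MiB.

6.28e-5 mebibytes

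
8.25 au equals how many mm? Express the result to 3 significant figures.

1.23e+15 millimeters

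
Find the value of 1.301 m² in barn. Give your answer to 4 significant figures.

1.301 × 10^28 barn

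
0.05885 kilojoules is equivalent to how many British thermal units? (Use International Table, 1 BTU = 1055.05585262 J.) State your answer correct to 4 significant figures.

1 kilojoule = 0.947817 BTU.
0.05885 × 0.947817 ≈ 0.05578 BTU.

0.05578 BTU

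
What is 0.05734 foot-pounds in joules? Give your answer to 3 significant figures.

0.0777 J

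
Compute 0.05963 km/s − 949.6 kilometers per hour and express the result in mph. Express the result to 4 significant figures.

0.05963 km/s = 133.389 mph and 949.6 km/h = 590.054 mph.
133.389 − 590.054 ≈ -456.7 mph.

-456.7 mph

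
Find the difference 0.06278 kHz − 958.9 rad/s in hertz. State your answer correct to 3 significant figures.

0.06278 kHz = 62.7800 Hz and 958.9 rad/s = 152.614 Hz.
62.7800 − 152.614 ≈ -89.8 Hz.

-89.8 hertz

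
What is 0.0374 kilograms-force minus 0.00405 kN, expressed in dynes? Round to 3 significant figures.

0.0374 kgf = 36676.9 dyn and 0.00405 kN = 405000 dyn.
36676.9 − 405000 ≈ -368000 dyn.

-368000 dynes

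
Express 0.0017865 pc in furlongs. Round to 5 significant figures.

1 pc = 1.53388e+14 furlong.
So 0.0017865 × 1.53388e+14 ≈ 2.7403e+11 furlong.

2.7403e+11 furlong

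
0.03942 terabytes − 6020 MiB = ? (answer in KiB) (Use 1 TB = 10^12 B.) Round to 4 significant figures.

0.03942 TB = 3.84961 × 10^7 KiB and 6020 MiB = 6.16448 × 10^6 KiB.
3.84961 × 10^7 − 6.16448 × 10^6 ≈ 3.233 × 10^7 KiB.

3.233 × 10^7 KiB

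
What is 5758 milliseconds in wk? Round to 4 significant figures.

9.521e-6 wk

1 millisecond = 1.65344e-9 wk.
Then 5758 × 1.65344e-9 ≈ 9.521e-6 wk.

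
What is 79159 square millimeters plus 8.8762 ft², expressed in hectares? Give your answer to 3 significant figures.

9.04e-5 hectares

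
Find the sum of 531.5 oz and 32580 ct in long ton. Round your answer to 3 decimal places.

0.021 long ton

531.5 oz = 0.0148298 long ton and 32580 ct = 0.00641309 long ton.
0.0148298 + 0.00641309 ≈ 0.021 long ton.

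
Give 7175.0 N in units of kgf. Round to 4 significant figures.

731.6 kgf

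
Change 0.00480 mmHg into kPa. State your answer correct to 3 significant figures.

0.000640 kPa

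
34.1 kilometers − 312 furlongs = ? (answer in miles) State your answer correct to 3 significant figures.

-17.8 mi

34.1 km = 21.1888 mi and 312 furlong = 39.0000 mi.
21.1888 − 39.0000 ≈ -17.8 mi.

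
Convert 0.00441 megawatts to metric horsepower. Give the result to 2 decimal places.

6.00 PS

1 megawatt = 1359.62 PS.
0.00441 × 1359.62 ≈ 6.00 PS.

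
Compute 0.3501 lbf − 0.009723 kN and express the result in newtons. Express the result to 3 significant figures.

0.3501 lbf = 1.55732 N and 0.009723 kN = 9.72300 N.
1.55732 − 9.72300 ≈ -8.17 N.

-8.17 N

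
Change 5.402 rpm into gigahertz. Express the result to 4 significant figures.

9.003 × 10^-11 GHz

1 revolution per minute = 1.66667 × 10^-11 gigahertz.
Thus 5.402 × 1.66667 × 10^-11 ≈ 9.003 × 10^-11 GHz.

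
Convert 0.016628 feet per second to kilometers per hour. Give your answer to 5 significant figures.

0.018246 km/h

1 foot per second = 1.09728 km/h.
So 0.016628 × 1.09728 ≈ 0.018246 km/h.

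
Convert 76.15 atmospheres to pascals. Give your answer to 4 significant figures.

7.716e+6 pascals

1 atmosphere = 101325 pascals.
Then 76.15 × 101325 ≈ 7.716e+6 Pa.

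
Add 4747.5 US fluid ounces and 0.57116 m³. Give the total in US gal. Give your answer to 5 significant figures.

4747.5 US fl oz = 37.0898 US gal and 0.57116 m³ = 150.885 US gal.
37.0898 + 150.885 ≈ 187.97 US gal.

187.97 US gallons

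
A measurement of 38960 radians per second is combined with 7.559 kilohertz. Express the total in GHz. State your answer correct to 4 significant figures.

1.376e-5 gigahertz

38960 rad/s = 6.20068e-6 GHz and 7.559 kHz = 7.55900e-6 GHz.
6.20068e-6 + 7.55900e-6 ≈ 1.376e-5 GHz.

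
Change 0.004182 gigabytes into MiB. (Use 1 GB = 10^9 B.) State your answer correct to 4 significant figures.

3.988 MiB

1 gigabyte = 953.674 mebibytes.
So 0.004182 × 953.674 ≈ 3.988 MiB.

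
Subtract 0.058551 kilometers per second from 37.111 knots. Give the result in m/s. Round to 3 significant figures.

37.111 kn = 19.0915 m/s and 0.058551 km/s = 58.5510 m/s.
19.0915 − 58.5510 ≈ -39.5 m/s.

-39.5 m/s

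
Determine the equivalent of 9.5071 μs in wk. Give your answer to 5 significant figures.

1 microsecond = 1.65344e-12 weeks.
9.5071 × 1.65344e-12 ≈ 1.5719e-11 wk.

1.5719e-11 wk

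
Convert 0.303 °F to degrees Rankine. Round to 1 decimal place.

460.0 °R

°R = °F + 459.67.
Applying the formula gives 460.0 °R.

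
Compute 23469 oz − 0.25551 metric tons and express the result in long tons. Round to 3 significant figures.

23469 oz = 0.654827 long ton and 0.25551 t = 0.251475 long ton.
0.654827 − 0.251475 ≈ 0.403 long ton.

0.403 long ton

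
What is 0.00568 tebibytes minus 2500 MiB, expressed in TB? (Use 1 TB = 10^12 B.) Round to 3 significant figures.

0.00362 TB

0.00568 TiB = 0.00624523 TB and 2500 MiB = 0.00262144 TB.
0.00624523 − 0.00262144 ≈ 0.00362 TB.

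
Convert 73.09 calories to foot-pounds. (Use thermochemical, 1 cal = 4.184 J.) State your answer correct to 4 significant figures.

1 calorie = 3.08596 ft·lbf.
So 73.09 × 3.08596 ≈ 225.6 ft·lbf.

225.6 foot-pounds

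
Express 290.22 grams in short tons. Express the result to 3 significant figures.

0.000320 short ton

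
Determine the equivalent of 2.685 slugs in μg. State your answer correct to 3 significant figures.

3.92e+10 μg

1 slug = 1.45939e+10 μg.
Thus 2.685 × 1.45939e+10 ≈ 3.92e+10 μg.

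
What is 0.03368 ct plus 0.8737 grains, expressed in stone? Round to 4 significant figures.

0.03368 ct = 1.06074e-6 st and 0.8737 gr = 8.91531e-6 st.
1.06074e-6 + 8.91531e-6 ≈ 9.976e-6 st.

9.976e-6 st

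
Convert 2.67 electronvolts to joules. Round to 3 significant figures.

1 eV = 1.60218 × 10^-19 joules.
2.67 × 1.60218 × 10^-19 ≈ 4.28 × 10^-19 J.

4.28 × 10^-19 J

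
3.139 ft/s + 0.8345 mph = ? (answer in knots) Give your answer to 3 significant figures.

2.58 knots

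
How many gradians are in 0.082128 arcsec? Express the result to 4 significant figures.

2.535 × 10^-5 gradians

1 arcsecond = 0.000308642 grad.
Then 0.082128 × 0.000308642 ≈ 2.535 × 10^-5 grad.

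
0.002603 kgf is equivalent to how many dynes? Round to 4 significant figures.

1 kgf = 980665 dyn.
Then 0.002603 × 980665 ≈ 2553 dyn.

2553 dynes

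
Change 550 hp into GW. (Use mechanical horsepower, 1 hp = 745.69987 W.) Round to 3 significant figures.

0.000410 gigawatts

1 horsepower = 7.45700e-7 GW.
550 × 7.45700e-7 ≈ 0.000410 GW.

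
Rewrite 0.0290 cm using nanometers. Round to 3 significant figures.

290000 nanometers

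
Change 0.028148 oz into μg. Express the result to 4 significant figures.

1 ounce = 2.83495 × 10^7 μg.
Thus 0.028148 × 2.83495 × 10^7 ≈ 798000 μg.

798000 micrograms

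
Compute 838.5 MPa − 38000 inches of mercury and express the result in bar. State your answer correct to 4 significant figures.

7098 bar

838.5 MPa = 8385.00 bar and 38000 inHg = 1286.83 bar.
8385.00 − 1286.83 ≈ 7098 bar.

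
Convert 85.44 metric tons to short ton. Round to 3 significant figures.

1 metric ton = 1.10231 short ton.
Thus 85.44 × 1.10231 ≈ 94.2 short ton.

94.2 short ton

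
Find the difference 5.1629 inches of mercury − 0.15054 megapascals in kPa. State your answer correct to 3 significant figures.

5.1629 inHg = 17.4836 kPa and 0.15054 MPa = 150.540 kPa.
17.4836 − 150.540 ≈ -133 kPa.

-133 kilopascals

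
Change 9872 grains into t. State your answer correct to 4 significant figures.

1 gr = 6.47989e-8 t.
So 9872 × 6.47989e-8 ≈ 0.0006397 t.

0.0006397 t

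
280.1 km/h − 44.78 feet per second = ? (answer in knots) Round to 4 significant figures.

280.1 km/h = 151.242 kn and 44.78 ft/s = 26.5314 kn.
151.242 − 26.5314 ≈ 124.7 kn.

124.7 kn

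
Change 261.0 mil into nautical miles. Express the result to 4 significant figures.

3.580e-6 nmi

1 mil = 1.37149e-8 nautical miles.
261.0 × 1.37149e-8 ≈ 3.580e-6 nmi.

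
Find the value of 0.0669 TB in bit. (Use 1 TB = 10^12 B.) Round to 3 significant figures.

5.35 × 10^11 bit

1 terabyte = 8.00000 × 10^12 bit.
So 0.0669 × 8.00000 × 10^12 ≈ 5.35 × 10^11 bit.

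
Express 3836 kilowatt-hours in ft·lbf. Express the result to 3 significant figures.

1.02e+10 foot-pounds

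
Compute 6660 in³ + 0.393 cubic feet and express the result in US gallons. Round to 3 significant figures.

6660 in³ = 28.8312 US gal and 0.393 ft³ = 2.93984 US gal.
28.8312 + 2.93984 ≈ 31.8 US gal.

31.8 US gal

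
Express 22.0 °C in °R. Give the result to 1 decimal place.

°R = (°C + 273.15) × 9/5.
Applying the formula gives 531.3 °R.

531.3 °R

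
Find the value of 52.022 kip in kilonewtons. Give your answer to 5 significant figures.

1 kip = 4.44822 kN.
So 52.022 × 4.44822 ≈ 231.41 kN.

231.41 kilonewtons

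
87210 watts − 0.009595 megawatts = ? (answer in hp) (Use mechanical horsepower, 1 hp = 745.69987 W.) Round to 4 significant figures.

104.1 horsepower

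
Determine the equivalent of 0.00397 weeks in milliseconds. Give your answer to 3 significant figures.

1 wk = 6.04800e+8 milliseconds.
Thus 0.00397 × 6.04800e+8 ≈ 2.40e+6 ms.

2.40e+6 ms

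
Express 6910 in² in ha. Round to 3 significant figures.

0.000446 ha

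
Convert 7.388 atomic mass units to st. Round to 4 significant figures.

1 atomic mass unit = 2.61490 × 10^-28 stone.
So 7.388 × 2.61490 × 10^-28 ≈ 1.932 × 10^-27 st.

1.932 × 10^-27 stone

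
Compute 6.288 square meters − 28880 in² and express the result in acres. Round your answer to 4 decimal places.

-0.0031 acre

6.288 m² = 0.00155380 acre and 28880 in² = 0.00460412 acre.
0.00155380 − 0.00460412 ≈ -0.0031 acre.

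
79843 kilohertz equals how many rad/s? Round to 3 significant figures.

1 kHz = 6283.19 rad/s.
79843 × 6283.19 ≈ 5.02 × 10^8 rad/s.

5.02 × 10^8 radians per second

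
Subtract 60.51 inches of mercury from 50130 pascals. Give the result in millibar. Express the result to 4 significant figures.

50130 Pa = 501.300 mbar and 60.51 inHg = 2049.10 mbar.
501.300 − 2049.10 ≈ -1548 mbar.

-1548 millibar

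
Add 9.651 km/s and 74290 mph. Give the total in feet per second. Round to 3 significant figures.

9.651 km/s = 31663.4 ft/s and 74290 mph = 108959 ft/s.
31663.4 + 108959 ≈ 141000 ft/s.

141000 ft/s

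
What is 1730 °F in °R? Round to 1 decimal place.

2189.7 degrees Rankine

°R = °F + 459.67.
Applying the formula gives 2189.7 °R.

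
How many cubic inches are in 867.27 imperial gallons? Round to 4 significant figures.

1 imperial gallon = 277.419 cubic inches.
Thus 867.27 × 277.419 ≈ 240600 in³.

240600 in³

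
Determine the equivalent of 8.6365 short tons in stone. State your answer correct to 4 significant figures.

1234 stone

1 short ton = 142.857 st.
8.6365 × 142.857 ≈ 1234 st.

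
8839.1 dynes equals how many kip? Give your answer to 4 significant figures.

1.987e-5 kip

1 dyn = 2.24809e-9 kip.
Then 8839.1 × 2.24809e-9 ≈ 1.987e-5 kip.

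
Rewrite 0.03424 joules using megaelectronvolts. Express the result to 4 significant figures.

2.137e+11 megaelectronvolts

1 joule = 6.24151e+12 megaelectronvolts.
So 0.03424 × 6.24151e+12 ≈ 2.137e+11 MeV.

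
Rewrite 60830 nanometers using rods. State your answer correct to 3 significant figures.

1 nanometer = 1.98839 × 10^-10 rod.
Thus 60830 × 1.98839 × 10^-10 ≈ 1.21 × 10^-5 rod.

1.21 × 10^-5 rod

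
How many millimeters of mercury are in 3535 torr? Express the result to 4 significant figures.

3535 mmHg

1 torr = 1.00000 mmHg.
Thus 3535 × 1.00000 ≈ 3535 mmHg.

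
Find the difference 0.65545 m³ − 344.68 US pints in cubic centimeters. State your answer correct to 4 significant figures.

492400 cubic centimeters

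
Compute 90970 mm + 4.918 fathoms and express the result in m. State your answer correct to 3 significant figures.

100 m

90970 mm = 90.9700 m and 4.918 fathom = 8.99404 m.
90.9700 + 8.99404 ≈ 100 m.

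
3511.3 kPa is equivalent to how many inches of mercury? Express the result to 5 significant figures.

1 kilopascal = 0.295300 inHg.
3511.3 × 0.295300 ≈ 1036.9 inHg.

1036.9 inHg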